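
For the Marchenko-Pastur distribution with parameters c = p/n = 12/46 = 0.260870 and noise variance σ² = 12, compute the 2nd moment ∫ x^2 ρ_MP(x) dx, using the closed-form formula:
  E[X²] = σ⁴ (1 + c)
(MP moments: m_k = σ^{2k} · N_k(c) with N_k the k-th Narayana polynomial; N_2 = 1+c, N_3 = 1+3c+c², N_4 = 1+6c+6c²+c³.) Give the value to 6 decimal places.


E[X²] = σ⁴ (1 + c) (second MP moment). With σ² = 12 (so σ⁴ = 144) and c = 12/46 = 0.260870: E[X²] = 144 · (1 + 0.260870) = 144 · 1.260870.

So E[X^2] = 181.565217.


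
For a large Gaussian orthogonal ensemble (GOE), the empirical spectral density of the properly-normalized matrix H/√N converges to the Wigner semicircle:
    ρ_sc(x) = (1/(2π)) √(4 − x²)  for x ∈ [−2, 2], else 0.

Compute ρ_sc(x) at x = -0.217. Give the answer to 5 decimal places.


ρ_sc(x) = (1/(2π)) √(4 − x²). With x = -0.217:
  4 − x² = 4 − (-0.217)² = 4 − 0.047089 = 3.952911.
  √(4 − x²) = 1.988193.
  1/(2π) = 0.159155.
  ρ_sc(-0.217) = 0.159155 · 1.988193 = 0.316431.

Rounded to 5 decimal places: ρ_sc(-0.217) ≈ 0.31643.


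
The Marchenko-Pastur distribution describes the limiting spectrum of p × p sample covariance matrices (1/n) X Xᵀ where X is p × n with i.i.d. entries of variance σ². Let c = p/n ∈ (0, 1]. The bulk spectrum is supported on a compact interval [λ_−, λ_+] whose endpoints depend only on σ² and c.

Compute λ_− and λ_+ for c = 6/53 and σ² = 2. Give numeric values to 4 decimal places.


c = 6/53 = 0.113208; √c = 0.336463.
λ_− = σ² (1 − √c)² = 2 · (1 − 0.336463)² = 2 · (0.663537)² = 0.880562.
λ_+ = σ² (1 + √c)² = 2 · (1 + 0.336463)² = 2 · (1.336463)² = 3.572268.

Rounded to 4 decimal places: λ_− ≈ 0.8806, λ_+ ≈ 3.5723.


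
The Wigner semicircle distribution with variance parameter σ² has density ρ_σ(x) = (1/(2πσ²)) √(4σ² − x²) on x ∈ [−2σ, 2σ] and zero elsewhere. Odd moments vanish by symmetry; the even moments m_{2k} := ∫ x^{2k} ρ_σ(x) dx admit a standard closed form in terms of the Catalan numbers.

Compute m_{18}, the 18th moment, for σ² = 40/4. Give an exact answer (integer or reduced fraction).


By the scaled semicircle moment identity, m_{2k} = σ^{2k} · C_k with k = 9.
C_9 = (1/(k+1)) · C(2k, k) = (1/10) · C(18, 9) = (1/10) · 48620 = 4862.
σ^{2k} = (σ²)^k = (40/4)^9 = 1000000000.

Therefore m_{18} = σ^{18} · C_9 = 1000000000 · 4862 = 4862000000000.


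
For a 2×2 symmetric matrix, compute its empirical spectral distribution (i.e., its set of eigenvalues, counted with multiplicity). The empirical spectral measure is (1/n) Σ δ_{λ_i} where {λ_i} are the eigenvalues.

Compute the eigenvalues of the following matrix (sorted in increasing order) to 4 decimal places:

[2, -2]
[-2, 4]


Since M is real symmetric, both eigenvalues are real; they are the roots of det(λI − M) = λ² − (tr M) λ + det M.
tr M = 2 + 4 = 6.
det M = 2·4 − (-2)² = 8 − 4 = 4.
Characteristic polynomial: λ² − 6λ + 4 = 0.
Discriminant Δ = (tr M)² − 4·det M = 36 − 16 = 20; √Δ = 4.472136.
λ = (tr M ± √Δ)/2 = (6 ± 4.472136)/2, giving (tr M − √Δ)/2 = 0.7639 and (tr M + √Δ)/2 = 5.2361.

Eigenvalues sorted in increasing order: [0.7639, 5.2361].


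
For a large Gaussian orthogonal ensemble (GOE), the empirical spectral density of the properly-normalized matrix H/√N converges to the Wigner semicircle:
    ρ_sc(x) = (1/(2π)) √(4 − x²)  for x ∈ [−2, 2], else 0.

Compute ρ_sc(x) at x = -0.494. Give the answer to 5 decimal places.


ρ_sc(x) = (1/(2π)) √(4 − x²). With x = -0.494:
  4 − x² = 4 − (-0.494)² = 4 − 0.244036 = 3.755964.
  √(4 − x²) = 1.938031.
  1/(2π) = 0.159155.
  ρ_sc(-0.494) = 0.159155 · 1.938031 = 0.308447.

Rounded to 5 decimal places: ρ_sc(-0.494) ≈ 0.30845.


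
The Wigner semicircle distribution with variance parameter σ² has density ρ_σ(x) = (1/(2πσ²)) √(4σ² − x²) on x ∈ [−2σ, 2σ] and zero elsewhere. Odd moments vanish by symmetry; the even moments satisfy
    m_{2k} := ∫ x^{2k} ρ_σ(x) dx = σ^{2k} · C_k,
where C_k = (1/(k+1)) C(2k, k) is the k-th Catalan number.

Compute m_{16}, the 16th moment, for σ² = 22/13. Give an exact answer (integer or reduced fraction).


By the scaled semicircle moment identity, m_{2k} = σ^{2k} · C_k with k = 8.
C_8 = (1/(k+1)) · C(2k, k) = (1/9) · C(16, 8) = (1/9) · 12870 = 1430.
σ^{2k} = (σ²)^k = (22/13)^8 = 54875873536/815730721.

Therefore m_{16} = σ^{16} · C_8 = (54875873536/815730721) · 1430 = 6036346088960/62748517.


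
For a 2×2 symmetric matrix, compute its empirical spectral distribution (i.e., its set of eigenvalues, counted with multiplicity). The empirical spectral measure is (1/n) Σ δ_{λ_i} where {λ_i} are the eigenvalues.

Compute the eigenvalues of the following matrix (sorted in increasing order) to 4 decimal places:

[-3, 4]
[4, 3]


Since M is real symmetric, both eigenvalues are real; they are the roots of det(λI − M) = λ² − (tr M) λ + det M.
tr M = -3 + 3 = 0.
det M = (-3)·3 − 4² = -9 − 16 = -25.
Characteristic polynomial: λ² − 25 = 0.
Discriminant Δ = (tr M)² − 4·det M = 0 − (-100) = 100; √Δ = 10.000000.
λ = (tr M ± √Δ)/2 = (0 ± 10.000000)/2, giving (tr M − √Δ)/2 = -5.0000 and (tr M + √Δ)/2 = 5.0000.

Eigenvalues sorted in increasing order: [-5.0000, 5.0000].


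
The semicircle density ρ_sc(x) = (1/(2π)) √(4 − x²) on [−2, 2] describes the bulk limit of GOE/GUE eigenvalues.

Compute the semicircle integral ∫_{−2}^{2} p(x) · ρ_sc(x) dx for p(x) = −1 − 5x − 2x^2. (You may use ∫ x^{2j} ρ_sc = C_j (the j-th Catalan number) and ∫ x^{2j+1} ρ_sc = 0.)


Write p(x) = Σ a_i x^i, split into monomials and integrate each against ρ_sc separately.
Using ∫ x^{2j} ρ_sc = C_j = (1/(j+1)) C(2j, j) (Catalan numbers) and ∫ x^{2j+1} ρ_sc = 0 (odd monomials vanish by symmetry):
  i = 0 (even): a_0 · C_{0} = -1 · 1 = -1
  i = 1 (odd): ∫ x^1 ρ_sc = 0 (vanishes)
  i = 2 (even): a_2 · C_{1} = -2 · 1 = -2

Summing the contributions: ∫_{−2}^{2} p(x) ρ_sc(x) dx = (-1) + (-2) = -3.


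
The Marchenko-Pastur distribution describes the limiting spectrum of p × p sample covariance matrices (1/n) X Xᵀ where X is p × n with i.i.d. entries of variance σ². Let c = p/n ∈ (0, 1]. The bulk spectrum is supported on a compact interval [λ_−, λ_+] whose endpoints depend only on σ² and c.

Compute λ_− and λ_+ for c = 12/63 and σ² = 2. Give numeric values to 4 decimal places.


c = 12/63 = 0.190476; √c = 0.436436.
λ_− = σ² (1 − √c)² = 2 · (1 − 0.436436)² = 2 · (0.563564)² = 0.635209.
λ_+ = σ² (1 + √c)² = 2 · (1 + 0.436436)² = 2 · (1.436436)² = 4.126696.

Rounded to 4 decimal places: λ_− ≈ 0.6352, λ_+ ≈ 4.1267.


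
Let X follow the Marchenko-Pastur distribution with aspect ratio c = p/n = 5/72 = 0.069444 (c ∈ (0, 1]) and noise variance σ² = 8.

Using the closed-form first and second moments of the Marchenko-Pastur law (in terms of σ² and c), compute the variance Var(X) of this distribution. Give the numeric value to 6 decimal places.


Recall the MP moments m_1 = E[X] = σ² and m_2 = E[X²] = σ⁴ (1 + c).
m_1 = E[X] = σ² = 8, so m_1² = 64.
m_2 = E[X²] = σ⁴ (1 + c) = 64 · (1 + 0.069444) = 64 · 1.069444 = 68.444444.
(Note m_2 − m_1² simplifies to c · σ⁴ = 0.069444 · 64.)

Var(X) = m_2 − m_1² = 68.444444 − 64 = 4.444444.


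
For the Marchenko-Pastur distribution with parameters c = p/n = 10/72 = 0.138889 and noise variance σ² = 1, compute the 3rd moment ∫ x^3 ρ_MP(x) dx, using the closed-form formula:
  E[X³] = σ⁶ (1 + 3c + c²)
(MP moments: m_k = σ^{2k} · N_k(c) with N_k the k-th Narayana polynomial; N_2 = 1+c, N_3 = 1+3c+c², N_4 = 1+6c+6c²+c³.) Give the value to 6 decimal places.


E[X³] = σ⁶ (1 + 3c + c²) (third MP moment). With σ² = 1 (so σ⁶ = 1) and c = 10/72 = 0.138889: E[X³] = 1 · (1 + 3·0.138889 + (0.138889)²) = 1 · 1.435957.

So E[X^3] = 1.435957.


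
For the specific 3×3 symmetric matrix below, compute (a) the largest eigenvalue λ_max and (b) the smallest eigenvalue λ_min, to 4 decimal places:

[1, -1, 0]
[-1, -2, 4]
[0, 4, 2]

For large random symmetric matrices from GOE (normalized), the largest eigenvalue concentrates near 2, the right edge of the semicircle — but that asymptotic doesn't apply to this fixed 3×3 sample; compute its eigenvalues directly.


Since M is real symmetric, all three eigenvalues are real; they are the roots of det(λI − M) = λ³ − (tr M) λ² + s λ − det M, where s is the sum of the principal 2×2 minors.
tr M = 1 + (-2) + 2 = 1.
s = (1·(-2) − (-1)²) + (1·2 − 0²) + ((-2)·2 − 4²) = -3 + 2 + (-20) = -21.
det M (expand along row 1) = 1·(-20) − (-1)·(-2) + 0·(-4) = -22.
Characteristic polynomial: λ³ − λ² − 21λ + 22 = 0.
Substitute λ = y + (tr M)/3 = y + 0.333333 to remove the quadratic term: y³ + p·y + q = 0 with p = s − (tr M)²/3 = -21.333333 and q = −2(tr M)³/27 + (tr M)·s/3 − det M = 14.925926.
Three real roots ⇒ use the trigonometric (Viète) form: r = 2√(−p/3) = 5.333333, φ = arccos(3q/(p·r)) = arccos(-0.393555) = 1.975291 rad.
y_k = r·cos(φ/3 − 2πk/3) for k = 0, 1, 2 gives y = 4.218419, 0.716926, -4.935345.
λ_k = y_k + 0.333333 gives λ = 4.5518, 1.0503, -4.6020 (check: the sum is 1.0000 = tr M).

Hence λ_max = 4.5518 and λ_min = -4.6020.


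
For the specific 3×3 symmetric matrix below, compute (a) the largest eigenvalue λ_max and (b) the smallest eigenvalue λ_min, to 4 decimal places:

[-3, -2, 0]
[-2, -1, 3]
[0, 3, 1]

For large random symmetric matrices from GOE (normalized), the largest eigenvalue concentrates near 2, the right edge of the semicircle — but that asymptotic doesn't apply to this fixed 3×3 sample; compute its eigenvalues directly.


Since M is real symmetric, all three eigenvalues are real; they are the roots of det(λI − M) = λ³ − (tr M) λ² + s λ − det M, where s is the sum of the principal 2×2 minors.
tr M = -3 + (-1) + 1 = -3.
s = ((-3)·(-1) − (-2)²) + ((-3)·1 − 0²) + ((-1)·1 − 3²) = -1 + (-3) + (-10) = -14.
det M (expand along row 1) = (-3)·(-10) − (-2)·(-2) + 0·(-6) = 26.
Characteristic polynomial: λ³ + 3λ² − 14λ − 26 = 0.
Substitute λ = y + (tr M)/3 = y − 1.000000 to remove the quadratic term: y³ + p·y + q = 0 with p = s − (tr M)²/3 = -17.000000 and q = −2(tr M)³/27 + (tr M)·s/3 − det M = -10.000000.
Three real roots ⇒ use the trigonometric (Viète) form: r = 2√(−p/3) = 4.760952, φ = arccos(3q/(p·r)) = arccos(0.370662) = 1.191074 rad.
y_k = r·cos(φ/3 − 2πk/3) for k = 0, 1, 2 gives y = 4.390624, -0.601005, -3.789619.
λ_k = y_k − 1.000000 gives λ = 3.3906, -1.6010, -4.7896 (check: the sum is -3.0000 = tr M).

Hence λ_max = 3.3906 and λ_min = -4.7896.


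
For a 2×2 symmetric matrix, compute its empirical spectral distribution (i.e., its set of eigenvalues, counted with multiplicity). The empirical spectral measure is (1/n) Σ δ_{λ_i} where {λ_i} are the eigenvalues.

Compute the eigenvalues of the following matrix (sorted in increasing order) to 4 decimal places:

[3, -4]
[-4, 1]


Since M is real symmetric, both eigenvalues are real; they are the roots of det(λI − M) = λ² − (tr M) λ + det M.
tr M = 3 + 1 = 4.
det M = 3·1 − (-4)² = 3 − 16 = -13.
Characteristic polynomial: λ² − 4λ − 13 = 0.
Discriminant Δ = (tr M)² − 4·det M = 16 − (-52) = 68; √Δ = 8.246211.
λ = (tr M ± √Δ)/2 = (4 ± 8.246211)/2, giving (tr M − √Δ)/2 = -2.1231 and (tr M + √Δ)/2 = 6.1231.

Eigenvalues sorted in increasing order: [-2.1231, 6.1231].


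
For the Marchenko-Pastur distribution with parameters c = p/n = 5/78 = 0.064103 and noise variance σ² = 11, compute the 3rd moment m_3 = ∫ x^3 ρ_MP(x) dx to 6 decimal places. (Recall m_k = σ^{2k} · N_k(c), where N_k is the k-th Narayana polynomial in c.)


E[X³] = σ⁶ (1 + 3c + c²) (third MP moment). With σ² = 11 (so σ⁶ = 1331) and c = 5/78 = 0.064103: E[X³] = 1331 · (1 + 3·0.064103 + (0.064103)²) = 1331 · 1.196417.

So E[X^3] = 1592.430802.


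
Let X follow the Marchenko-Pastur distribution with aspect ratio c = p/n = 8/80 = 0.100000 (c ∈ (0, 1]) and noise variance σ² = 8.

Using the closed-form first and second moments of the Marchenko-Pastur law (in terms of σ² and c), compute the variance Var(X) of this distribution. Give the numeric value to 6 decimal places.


Recall the MP moments m_1 = E[X] = σ² and m_2 = E[X²] = σ⁴ (1 + c).
m_1 = E[X] = σ² = 8, so m_1² = 64.
m_2 = E[X²] = σ⁴ (1 + c) = 64 · (1 + 0.100000) = 64 · 1.100000 = 70.400000.
(Note m_2 − m_1² simplifies to c · σ⁴ = 0.100000 · 64.)

Var(X) = m_2 − m_1² = 70.400000 − 64 = 6.400000.


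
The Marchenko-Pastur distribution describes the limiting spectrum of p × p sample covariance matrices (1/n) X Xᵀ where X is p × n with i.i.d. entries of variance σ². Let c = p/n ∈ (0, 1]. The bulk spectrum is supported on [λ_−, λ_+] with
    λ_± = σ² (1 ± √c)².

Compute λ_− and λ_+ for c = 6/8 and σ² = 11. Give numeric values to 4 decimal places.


c = 6/8 = 0.750000; √c = 0.866025.
λ_− = σ² (1 − √c)² = 11 · (1 − 0.866025)² = 11 · (0.133975)² = 0.197441.
λ_+ = σ² (1 + √c)² = 11 · (1 + 0.866025)² = 11 · (1.866025)² = 38.302559.

Rounded to 4 decimal places: λ_− ≈ 0.1974, λ_+ ≈ 38.3026.


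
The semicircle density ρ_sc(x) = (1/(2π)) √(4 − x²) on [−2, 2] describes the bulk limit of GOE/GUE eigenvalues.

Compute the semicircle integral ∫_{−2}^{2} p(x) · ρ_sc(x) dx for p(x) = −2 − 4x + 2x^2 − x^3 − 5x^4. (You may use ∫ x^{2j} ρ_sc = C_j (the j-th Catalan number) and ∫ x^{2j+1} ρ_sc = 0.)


Write p(x) = Σ a_i x^i, split into monomials and integrate each against ρ_sc separately.
Using ∫ x^{2j} ρ_sc = C_j = (1/(j+1)) C(2j, j) (Catalan numbers) and ∫ x^{2j+1} ρ_sc = 0 (odd monomials vanish by symmetry):
  i = 0 (even): a_0 · C_{0} = -2 · 1 = -2
  i = 1 (odd): ∫ x^1 ρ_sc = 0 (vanishes)
  i = 2 (even): a_2 · C_{1} = 2 · 1 = 2
  i = 3 (odd): ∫ x^3 ρ_sc = 0 (vanishes)
  i = 4 (even): a_4 · C_{2} = -5 · 2 = -10

Summing the contributions: ∫_{−2}^{2} p(x) ρ_sc(x) dx = (-2) + 2 + (-10) = -10.


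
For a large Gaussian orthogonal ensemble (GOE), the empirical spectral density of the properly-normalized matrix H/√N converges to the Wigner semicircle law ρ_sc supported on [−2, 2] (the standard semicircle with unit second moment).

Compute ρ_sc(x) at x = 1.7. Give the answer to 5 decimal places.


ρ_sc(x) = (1/(2π)) √(4 − x²). With x = 1.7:
  4 − x² = 4 − (1.7)² = 4 − 2.890000 = 1.110000.
  √(4 − x²) = 1.053565.
  1/(2π) = 0.159155.
  ρ_sc(1.7) = 0.159155 · 1.053565 = 0.167680.

Rounded to 5 decimal places: ρ_sc(1.7) ≈ 0.16768.


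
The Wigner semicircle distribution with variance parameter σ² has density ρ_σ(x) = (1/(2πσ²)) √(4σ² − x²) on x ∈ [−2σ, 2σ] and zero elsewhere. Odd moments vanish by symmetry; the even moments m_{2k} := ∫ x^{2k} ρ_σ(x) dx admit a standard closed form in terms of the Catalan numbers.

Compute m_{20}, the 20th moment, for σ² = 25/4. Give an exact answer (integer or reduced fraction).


By the scaled semicircle moment identity, m_{2k} = σ^{2k} · C_k with k = 10.
C_10 = (1/(k+1)) · C(2k, k) = (1/11) · C(20, 10) = (1/11) · 184756 = 16796.
σ^{2k} = (σ²)^k = (25/4)^10 = 95367431640625/1048576.

Therefore m_{20} = σ^{20} · C_10 = (95367431640625/1048576) · 16796 = 400447845458984375/262144.


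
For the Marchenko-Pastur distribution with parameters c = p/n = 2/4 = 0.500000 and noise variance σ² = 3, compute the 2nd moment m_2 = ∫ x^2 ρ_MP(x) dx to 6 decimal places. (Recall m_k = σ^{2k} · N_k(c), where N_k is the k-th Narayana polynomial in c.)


E[X²] = σ⁴ (1 + c) (second MP moment). With σ² = 3 (so σ⁴ = 9) and c = 2/4 = 0.500000: E[X²] = 9 · (1 + 0.500000) = 9 · 1.500000.

So E[X^2] = 13.500000.


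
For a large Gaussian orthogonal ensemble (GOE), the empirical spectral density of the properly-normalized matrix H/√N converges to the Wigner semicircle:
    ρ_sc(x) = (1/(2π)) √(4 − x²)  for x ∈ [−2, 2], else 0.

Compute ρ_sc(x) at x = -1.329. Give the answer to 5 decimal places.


ρ_sc(x) = (1/(2π)) √(4 − x²). With x = -1.329:
  4 − x² = 4 − (-1.329)² = 4 − 1.766241 = 2.233759.
  √(4 − x²) = 1.494577.
  1/(2π) = 0.159155.
  ρ_sc(-1.329) = 0.159155 · 1.494577 = 0.237869.

Rounded to 5 decimal places: ρ_sc(-1.329) ≈ 0.23787.


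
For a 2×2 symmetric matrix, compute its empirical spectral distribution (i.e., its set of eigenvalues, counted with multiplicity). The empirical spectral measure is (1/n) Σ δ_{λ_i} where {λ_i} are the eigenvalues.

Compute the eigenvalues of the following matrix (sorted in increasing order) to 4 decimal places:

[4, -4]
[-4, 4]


Since M is real symmetric, both eigenvalues are real; they are the roots of det(λI − M) = λ² − (tr M) λ + det M.
tr M = 4 + 4 = 8.
det M = 4·4 − (-4)² = 16 − 16 = 0.
Characteristic polynomial: λ² − 8λ = 0.
Discriminant Δ = (tr M)² − 4·det M = 64 − 0 = 64; √Δ = 8.000000.
λ = (tr M ± √Δ)/2 = (8 ± 8.000000)/2, giving (tr M − √Δ)/2 = 0.0000 and (tr M + √Δ)/2 = 8.0000.

Eigenvalues sorted in increasing order: [0.0000, 8.0000].


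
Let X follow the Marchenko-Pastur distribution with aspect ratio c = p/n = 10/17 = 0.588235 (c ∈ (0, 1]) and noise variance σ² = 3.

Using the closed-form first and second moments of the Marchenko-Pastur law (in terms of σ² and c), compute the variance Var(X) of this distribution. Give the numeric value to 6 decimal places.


Recall the MP moments m_1 = E[X] = σ² and m_2 = E[X²] = σ⁴ (1 + c).
m_1 = E[X] = σ² = 3, so m_1² = 9.
m_2 = E[X²] = σ⁴ (1 + c) = 9 · (1 + 0.588235) = 9 · 1.588235 = 14.294118.
(Note m_2 − m_1² simplifies to c · σ⁴ = 0.588235 · 9.)

Var(X) = m_2 − m_1² = 14.294118 − 9 = 5.294118.


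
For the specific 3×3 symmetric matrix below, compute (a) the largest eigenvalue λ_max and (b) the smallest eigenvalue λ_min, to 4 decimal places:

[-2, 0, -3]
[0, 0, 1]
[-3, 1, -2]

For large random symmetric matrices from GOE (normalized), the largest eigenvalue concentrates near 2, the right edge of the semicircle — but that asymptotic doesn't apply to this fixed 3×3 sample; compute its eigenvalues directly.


Since M is real symmetric, all three eigenvalues are real; they are the roots of det(λI − M) = λ³ − (tr M) λ² + s λ − det M, where s is the sum of the principal 2×2 minors.
tr M = -2 + 0 + (-2) = -4.
s = ((-2)·0 − 0²) + ((-2)·(-2) − (-3)²) + (0·(-2) − 1²) = 0 + (-5) + (-1) = -6.
det M (expand along row 1) = (-2)·(-1) − 0·3 + (-3)·0 = 2.
Characteristic polynomial: λ³ + 4λ² − 6λ − 2 = 0.
Substitute λ = y + (tr M)/3 = y − 1.333333 to remove the quadratic term: y³ + p·y + q = 0 with p = s − (tr M)²/3 = -11.333333 and q = −2(tr M)³/27 + (tr M)·s/3 − det M = 10.740741.
Three real roots ⇒ use the trigonometric (Viète) form: r = 2√(−p/3) = 3.887301, φ = arccos(3q/(p·r)) = arccos(-0.731391) = 2.391156 rad.
y_k = r·cos(φ/3 − 2πk/3) for k = 0, 1, 2 gives y = 2.716518, 1.049796, -3.766314.
λ_k = y_k − 1.333333 gives λ = 1.3832, -0.2835, -5.0996 (check: the sum is -4.0000 = tr M).

Hence λ_max = 1.3832 and λ_min = -5.0996.


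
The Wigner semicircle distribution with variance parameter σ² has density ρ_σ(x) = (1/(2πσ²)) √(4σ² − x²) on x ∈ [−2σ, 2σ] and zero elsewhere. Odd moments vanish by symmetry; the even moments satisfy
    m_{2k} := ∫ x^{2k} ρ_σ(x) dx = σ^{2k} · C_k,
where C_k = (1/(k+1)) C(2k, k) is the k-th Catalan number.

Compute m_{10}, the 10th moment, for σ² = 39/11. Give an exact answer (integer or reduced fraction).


By the scaled semicircle moment identity, m_{2k} = σ^{2k} · C_k with k = 5.
C_5 = (1/(k+1)) · C(2k, k) = (1/6) · C(10, 5) = (1/6) · 252 = 42.
σ^{2k} = (σ²)^k = (39/11)^5 = 90224199/161051.

Therefore m_{10} = σ^{10} · C_5 = (90224199/161051) · 42 = 3789416358/161051.


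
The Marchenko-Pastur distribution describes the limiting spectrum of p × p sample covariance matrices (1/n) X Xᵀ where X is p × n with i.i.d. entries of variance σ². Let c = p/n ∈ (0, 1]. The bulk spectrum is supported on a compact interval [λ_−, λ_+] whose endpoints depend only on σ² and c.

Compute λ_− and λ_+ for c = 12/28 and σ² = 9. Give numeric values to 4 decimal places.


c = 12/28 = 0.428571; √c = 0.654654.
λ_− = σ² (1 − √c)² = 9 · (1 − 0.654654)² = 9 · (0.345346)² = 1.073377.
λ_+ = σ² (1 + √c)² = 9 · (1 + 0.654654)² = 9 · (1.654654)² = 24.640909.

Rounded to 4 decimal places: λ_− ≈ 1.0734, λ_+ ≈ 24.6409.


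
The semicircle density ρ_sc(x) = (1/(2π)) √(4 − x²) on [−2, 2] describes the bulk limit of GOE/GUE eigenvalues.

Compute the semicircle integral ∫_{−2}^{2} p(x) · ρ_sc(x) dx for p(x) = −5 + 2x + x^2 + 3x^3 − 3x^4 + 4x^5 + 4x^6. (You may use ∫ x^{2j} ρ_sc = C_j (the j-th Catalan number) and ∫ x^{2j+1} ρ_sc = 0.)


Write p(x) = Σ a_i x^i, split into monomials and integrate each against ρ_sc separately.
Using ∫ x^{2j} ρ_sc = C_j = (1/(j+1)) C(2j, j) (Catalan numbers) and ∫ x^{2j+1} ρ_sc = 0 (odd monomials vanish by symmetry):
  i = 0 (even): a_0 · C_{0} = -5 · 1 = -5
  i = 1 (odd): ∫ x^1 ρ_sc = 0 (vanishes)
  i = 2 (even): a_2 · C_{1} = 1 · 1 = 1
  i = 3 (odd): ∫ x^3 ρ_sc = 0 (vanishes)
  i = 4 (even): a_4 · C_{2} = -3 · 2 = -6
  i = 5 (odd): ∫ x^5 ρ_sc = 0 (vanishes)
  i = 6 (even): a_6 · C_{3} = 4 · 5 = 20

Summing the contributions: ∫_{−2}^{2} p(x) ρ_sc(x) dx = (-5) + 1 + (-6) + 20 = 10.


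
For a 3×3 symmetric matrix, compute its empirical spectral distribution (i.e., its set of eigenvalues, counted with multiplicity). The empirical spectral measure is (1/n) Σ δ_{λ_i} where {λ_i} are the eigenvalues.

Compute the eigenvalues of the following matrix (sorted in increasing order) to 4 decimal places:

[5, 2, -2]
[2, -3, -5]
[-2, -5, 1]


Since M is real symmetric, all three eigenvalues are real; they are the roots of det(λI − M) = λ³ − (tr M) λ² + s λ − det M, where s is the sum of the principal 2×2 minors.
tr M = 5 + (-3) + 1 = 3.
s = (5·(-3) − 2²) + (5·1 − (-2)²) + ((-3)·1 − (-5)²) = -19 + 1 + (-28) = -46.
det M (expand along row 1) = 5·(-28) − 2·(-8) + (-2)·(-16) = -92.
Characteristic polynomial: λ³ − 3λ² − 46λ + 92 = 0.
Substitute λ = y + (tr M)/3 = y + 1.000000 to remove the quadratic term: y³ + p·y + q = 0 with p = s − (tr M)²/3 = -49.000000 and q = −2(tr M)³/27 + (tr M)·s/3 − det M = 44.000000.
Three real roots ⇒ use the trigonometric (Viète) form: r = 2√(−p/3) = 8.082904, φ = arccos(3q/(p·r)) = arccos(-0.333281) = 1.910578 rad.
y_k = r·cos(φ/3 − 2πk/3) for k = 0, 1, 2 gives y = 6.498392, 0.913517, -7.411909.
λ_k = y_k + 1.000000 gives λ = 7.4984, 1.9135, -6.4119 (check: the sum is 3.0000 = tr M).

Eigenvalues sorted in increasing order: [-6.4119, 1.9135, 7.4984].


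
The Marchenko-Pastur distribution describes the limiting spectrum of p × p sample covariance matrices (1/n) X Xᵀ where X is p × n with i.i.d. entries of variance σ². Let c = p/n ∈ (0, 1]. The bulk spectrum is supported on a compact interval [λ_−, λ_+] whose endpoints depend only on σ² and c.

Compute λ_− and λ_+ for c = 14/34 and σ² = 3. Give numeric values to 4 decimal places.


c = 14/34 = 0.411765; √c = 0.641689.
λ_− = σ² (1 − √c)² = 3 · (1 − 0.641689)² = 3 · (0.358311)² = 0.385160.
λ_+ = σ² (1 + √c)² = 3 · (1 + 0.641689)² = 3 · (1.641689)² = 8.085428.

Rounded to 4 decimal places: λ_− ≈ 0.3852, λ_+ ≈ 8.0854.


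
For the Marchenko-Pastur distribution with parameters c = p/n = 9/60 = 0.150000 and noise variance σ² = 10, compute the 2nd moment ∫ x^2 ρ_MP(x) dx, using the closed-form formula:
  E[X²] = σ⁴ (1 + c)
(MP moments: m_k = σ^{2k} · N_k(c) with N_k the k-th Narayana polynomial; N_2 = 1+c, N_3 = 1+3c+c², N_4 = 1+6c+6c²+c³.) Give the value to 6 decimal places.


E[X²] = σ⁴ (1 + c) (second MP moment). With σ² = 10 (so σ⁴ = 100) and c = 9/60 = 0.150000: E[X²] = 100 · (1 + 0.150000) = 100 · 1.150000.

So E[X^2] = 115.000000.


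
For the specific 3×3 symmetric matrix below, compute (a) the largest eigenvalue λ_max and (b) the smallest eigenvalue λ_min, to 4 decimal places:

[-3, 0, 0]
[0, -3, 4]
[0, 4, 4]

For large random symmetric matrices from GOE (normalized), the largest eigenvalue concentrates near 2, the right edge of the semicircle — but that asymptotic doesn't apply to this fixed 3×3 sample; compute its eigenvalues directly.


Since M is real symmetric, all three eigenvalues are real; they are the roots of det(λI − M) = λ³ − (tr M) λ² + s λ − det M, where s is the sum of the principal 2×2 minors.
tr M = -3 + (-3) + 4 = -2.
s = ((-3)·(-3) − 0²) + ((-3)·4 − 0²) + ((-3)·4 − 4²) = 9 + (-12) + (-28) = -31.
det M (expand along row 1) = (-3)·(-28) − 0·0 + 0·0 = 84.
Characteristic polynomial: λ³ + 2λ² − 31λ − 84 = 0.
Substitute λ = y + (tr M)/3 = y − 0.666667 to remove the quadratic term: y³ + p·y + q = 0 with p = s − (tr M)²/3 = -32.333333 and q = −2(tr M)³/27 + (tr M)·s/3 − det M = -62.740741.
Three real roots ⇒ use the trigonometric (Viète) form: r = 2√(−p/3) = 6.565905, φ = arccos(3q/(p·r)) = arccos(0.886596) = 0.480863 rad.
y_k = r·cos(φ/3 − 2πk/3) for k = 0, 1, 2 gives y = 6.481740, -2.333333, -4.148406.
λ_k = y_k − 0.666667 gives λ = 5.8151, -3.0000, -4.8151 (check: the sum is -2.0000 = tr M).

Hence λ_max = 5.8151 and λ_min = -4.8151.


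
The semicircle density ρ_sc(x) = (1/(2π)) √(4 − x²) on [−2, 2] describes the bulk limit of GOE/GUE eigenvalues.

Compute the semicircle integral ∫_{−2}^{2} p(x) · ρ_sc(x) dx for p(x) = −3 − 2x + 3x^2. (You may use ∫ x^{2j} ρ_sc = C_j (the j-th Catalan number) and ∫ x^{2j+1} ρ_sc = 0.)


Write p(x) = Σ a_i x^i, split into monomials and integrate each against ρ_sc separately.
Using ∫ x^{2j} ρ_sc = C_j = (1/(j+1)) C(2j, j) (Catalan numbers) and ∫ x^{2j+1} ρ_sc = 0 (odd monomials vanish by symmetry):
  i = 0 (even): a_0 · C_{0} = -3 · 1 = -3
  i = 1 (odd): ∫ x^1 ρ_sc = 0 (vanishes)
  i = 2 (even): a_2 · C_{1} = 3 · 1 = 3

Summing the contributions: ∫_{−2}^{2} p(x) ρ_sc(x) dx = (-3) + 3 = 0.


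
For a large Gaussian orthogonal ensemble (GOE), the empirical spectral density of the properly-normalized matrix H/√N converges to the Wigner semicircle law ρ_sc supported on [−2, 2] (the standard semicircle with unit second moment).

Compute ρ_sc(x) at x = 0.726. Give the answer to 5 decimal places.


ρ_sc(x) = (1/(2π)) √(4 − x²). With x = 0.726:
  4 − x² = 4 − (0.726)² = 4 − 0.527076 = 3.472924.
  √(4 − x²) = 1.863578.
  1/(2π) = 0.159155.
  ρ_sc(0.726) = 0.159155 · 1.863578 = 0.296598.

Rounded to 5 decimal places: ρ_sc(0.726) ≈ 0.29660.


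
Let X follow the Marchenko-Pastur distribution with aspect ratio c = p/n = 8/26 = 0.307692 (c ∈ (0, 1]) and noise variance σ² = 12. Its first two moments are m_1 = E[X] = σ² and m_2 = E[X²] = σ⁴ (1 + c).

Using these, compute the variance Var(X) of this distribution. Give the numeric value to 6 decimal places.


m_1 = E[X] = σ² = 12, so m_1² = 144.
m_2 = E[X²] = σ⁴ (1 + c) = 144 · (1 + 0.307692) = 144 · 1.307692 = 188.307692.
(Note m_2 − m_1² simplifies to c · σ⁴ = 0.307692 · 144.)

Var(X) = m_2 − m_1² = 188.307692 − 144 = 44.307692.


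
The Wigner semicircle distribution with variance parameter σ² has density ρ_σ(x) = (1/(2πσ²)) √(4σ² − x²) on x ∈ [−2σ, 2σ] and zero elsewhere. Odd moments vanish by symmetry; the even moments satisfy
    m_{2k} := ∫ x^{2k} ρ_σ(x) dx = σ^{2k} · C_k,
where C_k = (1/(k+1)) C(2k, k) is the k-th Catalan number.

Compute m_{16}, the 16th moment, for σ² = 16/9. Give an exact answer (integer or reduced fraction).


By the scaled semicircle moment identity, m_{2k} = σ^{2k} · C_k with k = 8.
C_8 = (1/(k+1)) · C(2k, k) = (1/9) · C(16, 8) = (1/9) · 12870 = 1430.
σ^{2k} = (σ²)^k = (16/9)^8 = 4294967296/43046721.

Therefore m_{16} = σ^{16} · C_8 = (4294967296/43046721) · 1430 = 6141803233280/43046721.


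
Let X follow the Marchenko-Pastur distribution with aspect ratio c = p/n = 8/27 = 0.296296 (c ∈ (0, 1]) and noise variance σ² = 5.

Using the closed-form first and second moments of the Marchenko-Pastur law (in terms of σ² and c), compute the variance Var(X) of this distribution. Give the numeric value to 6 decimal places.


Recall the MP moments m_1 = E[X] = σ² and m_2 = E[X²] = σ⁴ (1 + c).
m_1 = E[X] = σ² = 5, so m_1² = 25.
m_2 = E[X²] = σ⁴ (1 + c) = 25 · (1 + 0.296296) = 25 · 1.296296 = 32.407407.
(Note m_2 − m_1² simplifies to c · σ⁴ = 0.296296 · 25.)

Var(X) = m_2 − m_1² = 32.407407 − 25 = 7.407407.


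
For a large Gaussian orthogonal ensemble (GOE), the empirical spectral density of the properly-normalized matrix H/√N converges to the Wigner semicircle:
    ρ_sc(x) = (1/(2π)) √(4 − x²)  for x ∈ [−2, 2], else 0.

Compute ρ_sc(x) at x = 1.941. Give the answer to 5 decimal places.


ρ_sc(x) = (1/(2π)) √(4 − x²). With x = 1.941:
  4 − x² = 4 − (1.941)² = 4 − 3.767481 = 0.232519.
  √(4 − x²) = 0.482202.
  1/(2π) = 0.159155.
  ρ_sc(1.941) = 0.159155 · 0.482202 = 0.076745.

Rounded to 5 decimal places: ρ_sc(1.941) ≈ 0.07674.


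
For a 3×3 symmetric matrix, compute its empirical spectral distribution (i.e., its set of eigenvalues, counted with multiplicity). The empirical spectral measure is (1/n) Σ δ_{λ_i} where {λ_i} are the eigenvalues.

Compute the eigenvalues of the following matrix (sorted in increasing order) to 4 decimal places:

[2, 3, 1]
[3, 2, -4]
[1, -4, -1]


Since M is real symmetric, all three eigenvalues are real; they are the roots of det(λI − M) = λ³ − (tr M) λ² + s λ − det M, where s is the sum of the principal 2×2 minors.
tr M = 2 + 2 + (-1) = 3.
s = (2·2 − 3²) + (2·(-1) − 1²) + (2·(-1) − (-4)²) = -5 + (-3) + (-18) = -26.
det M (expand along row 1) = 2·(-18) − 3·1 + 1·(-14) = -53.
Characteristic polynomial: λ³ − 3λ² − 26λ + 53 = 0.
Substitute λ = y + (tr M)/3 = y + 1.000000 to remove the quadratic term: y³ + p·y + q = 0 with p = s − (tr M)²/3 = -29.000000 and q = −2(tr M)³/27 + (tr M)·s/3 − det M = 25.000000.
Three real roots ⇒ use the trigonometric (Viète) form: r = 2√(−p/3) = 6.218253, φ = arccos(3q/(p·r)) = arccos(-0.415906) = 1.999735 rad.
y_k = r·cos(φ/3 − 2πk/3) for k = 0, 1, 2 gives y = 4.887185, 0.886057, -5.773242.
λ_k = y_k + 1.000000 gives λ = 5.8872, 1.8861, -4.7732 (check: the sum is 3.0000 = tr M).

Eigenvalues sorted in increasing order: [-4.7732, 1.8861, 5.8872].


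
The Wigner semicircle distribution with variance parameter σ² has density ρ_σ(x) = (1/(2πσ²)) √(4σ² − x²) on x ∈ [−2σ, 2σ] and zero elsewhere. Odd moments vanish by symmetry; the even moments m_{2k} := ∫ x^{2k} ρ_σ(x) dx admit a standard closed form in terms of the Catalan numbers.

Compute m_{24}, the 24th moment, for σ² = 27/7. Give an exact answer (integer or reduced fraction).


By the scaled semicircle moment identity, m_{2k} = σ^{2k} · C_k with k = 12.
C_12 = (1/(k+1)) · C(2k, k) = (1/13) · C(24, 12) = (1/13) · 2704156 = 208012.
σ^{2k} = (σ²)^k = (27/7)^12 = 150094635296999121/13841287201.

Therefore m_{24} = σ^{24} · C_12 = (150094635296999121/13841287201) · 208012 = 4460212182485625879636/1977326743.


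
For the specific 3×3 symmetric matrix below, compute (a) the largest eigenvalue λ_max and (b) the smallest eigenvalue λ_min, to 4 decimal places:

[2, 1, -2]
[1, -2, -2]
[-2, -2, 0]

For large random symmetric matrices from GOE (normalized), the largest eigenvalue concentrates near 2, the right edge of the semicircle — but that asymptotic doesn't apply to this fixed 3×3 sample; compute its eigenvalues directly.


Since M is real symmetric, all three eigenvalues are real; they are the roots of det(λI − M) = λ³ − (tr M) λ² + s λ − det M, where s is the sum of the principal 2×2 minors.
tr M = 2 + (-2) + 0 = 0.
s = (2·(-2) − 1²) + (2·0 − (-2)²) + ((-2)·0 − (-2)²) = -5 + (-4) + (-4) = -13.
det M (expand along row 1) = 2·(-4) − 1·(-4) + (-2)·(-6) = 8.
Characteristic polynomial: λ³ − 13λ − 8 = 0.
Substitute λ = y + (tr M)/3 = y + 0.000000 to remove the quadratic term: y³ + p·y + q = 0 with p = s − (tr M)²/3 = -13.000000 and q = −2(tr M)³/27 + (tr M)·s/3 − det M = -8.000000.
Three real roots ⇒ use the trigonometric (Viète) form: r = 2√(−p/3) = 4.163332, φ = arccos(3q/(p·r)) = arccos(0.443432) = 1.111372 rad.
y_k = r·cos(φ/3 − 2πk/3) for k = 0, 1, 2 gives y = 3.880899, -0.635089, -3.245810.
λ_k = y_k + 0.000000 gives λ = 3.8809, -0.6351, -3.2458 (check: the sum is 0.0000 = tr M).

Hence λ_max = 3.8809 and λ_min = -3.2458.


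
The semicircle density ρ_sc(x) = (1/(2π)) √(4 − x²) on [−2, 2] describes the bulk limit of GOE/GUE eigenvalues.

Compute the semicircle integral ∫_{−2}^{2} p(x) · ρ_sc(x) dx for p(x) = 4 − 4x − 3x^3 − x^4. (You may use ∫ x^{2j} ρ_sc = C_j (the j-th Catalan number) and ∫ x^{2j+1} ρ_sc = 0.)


Write p(x) = Σ a_i x^i, split into monomials and integrate each against ρ_sc separately.
Using ∫ x^{2j} ρ_sc = C_j = (1/(j+1)) C(2j, j) (Catalan numbers) and ∫ x^{2j+1} ρ_sc = 0 (odd monomials vanish by symmetry):
  i = 0 (even): a_0 · C_{0} = 4 · 1 = 4
  i = 1 (odd): ∫ x^1 ρ_sc = 0 (vanishes)
  i = 3 (odd): ∫ x^3 ρ_sc = 0 (vanishes)
  i = 4 (even): a_4 · C_{2} = -1 · 2 = -2

Summing the contributions: ∫_{−2}^{2} p(x) ρ_sc(x) dx = 4 + (-2) = 2.


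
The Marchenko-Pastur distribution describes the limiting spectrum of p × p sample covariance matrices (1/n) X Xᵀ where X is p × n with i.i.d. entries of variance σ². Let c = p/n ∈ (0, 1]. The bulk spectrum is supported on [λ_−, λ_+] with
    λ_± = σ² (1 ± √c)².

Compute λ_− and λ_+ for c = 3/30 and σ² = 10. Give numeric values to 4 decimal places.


c = 3/30 = 0.100000; √c = 0.316228.
λ_− = σ² (1 − √c)² = 10 · (1 − 0.316228)² = 10 · (0.683772)² = 4.675445.
λ_+ = σ² (1 + √c)² = 10 · (1 + 0.316228)² = 10 · (1.316228)² = 17.324555.

Rounded to 4 decimal places: λ_− ≈ 4.6754, λ_+ ≈ 17.3246.


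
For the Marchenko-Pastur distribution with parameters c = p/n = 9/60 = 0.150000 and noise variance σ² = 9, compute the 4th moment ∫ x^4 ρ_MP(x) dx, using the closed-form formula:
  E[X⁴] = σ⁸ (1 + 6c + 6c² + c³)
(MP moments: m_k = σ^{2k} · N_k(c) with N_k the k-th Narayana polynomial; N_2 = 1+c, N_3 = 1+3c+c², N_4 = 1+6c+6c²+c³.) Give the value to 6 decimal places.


E[X⁴] = σ⁸ (1 + 6c + 6c² + c³) (fourth MP moment). With σ² = 9 (so σ⁸ = 6561) and c = 9/60 = 0.150000: E[X⁴] = 6561 · (1 + 6·0.150000 + 6·(0.150000)² + (0.150000)³) = 6561 · 2.038375.

So E[X^4] = 13373.778375.


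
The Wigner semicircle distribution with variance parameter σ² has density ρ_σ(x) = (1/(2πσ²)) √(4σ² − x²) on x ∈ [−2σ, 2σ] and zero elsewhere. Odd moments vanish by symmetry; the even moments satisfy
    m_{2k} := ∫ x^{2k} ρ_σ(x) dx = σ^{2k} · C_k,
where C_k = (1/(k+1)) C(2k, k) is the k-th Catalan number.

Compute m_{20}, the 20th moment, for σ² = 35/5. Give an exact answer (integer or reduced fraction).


By the scaled semicircle moment identity, m_{2k} = σ^{2k} · C_k with k = 10.
C_10 = (1/(k+1)) · C(2k, k) = (1/11) · C(20, 10) = (1/11) · 184756 = 16796.
σ^{2k} = (σ²)^k = (35/5)^10 = 282475249.

Therefore m_{20} = σ^{20} · C_10 = 282475249 · 16796 = 4744454282204.


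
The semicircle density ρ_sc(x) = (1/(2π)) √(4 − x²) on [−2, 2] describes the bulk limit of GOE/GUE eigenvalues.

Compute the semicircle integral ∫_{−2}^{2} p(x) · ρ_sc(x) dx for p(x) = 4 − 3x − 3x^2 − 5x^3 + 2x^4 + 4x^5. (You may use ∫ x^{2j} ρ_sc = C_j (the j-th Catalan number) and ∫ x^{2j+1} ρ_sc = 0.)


Write p(x) = Σ a_i x^i, split into monomials and integrate each against ρ_sc separately.
Using ∫ x^{2j} ρ_sc = C_j = (1/(j+1)) C(2j, j) (Catalan numbers) and ∫ x^{2j+1} ρ_sc = 0 (odd monomials vanish by symmetry):
  i = 0 (even): a_0 · C_{0} = 4 · 1 = 4
  i = 1 (odd): ∫ x^1 ρ_sc = 0 (vanishes)
  i = 2 (even): a_2 · C_{1} = -3 · 1 = -3
  i = 3 (odd): ∫ x^3 ρ_sc = 0 (vanishes)
  i = 4 (even): a_4 · C_{2} = 2 · 2 = 4
  i = 5 (odd): ∫ x^5 ρ_sc = 0 (vanishes)

Summing the contributions: ∫_{−2}^{2} p(x) ρ_sc(x) dx = 4 + (-3) + 4 = 5.


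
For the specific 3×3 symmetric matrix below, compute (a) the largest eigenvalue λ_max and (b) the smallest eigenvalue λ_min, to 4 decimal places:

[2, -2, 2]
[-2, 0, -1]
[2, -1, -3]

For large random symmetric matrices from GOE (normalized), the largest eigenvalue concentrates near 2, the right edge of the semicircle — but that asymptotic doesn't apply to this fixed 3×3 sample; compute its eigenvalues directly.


Since M is real symmetric, all three eigenvalues are real; they are the roots of det(λI − M) = λ³ − (tr M) λ² + s λ − det M, where s is the sum of the principal 2×2 minors.
tr M = 2 + 0 + (-3) = -1.
s = (2·0 − (-2)²) + (2·(-3) − 2²) + (0·(-3) − (-1)²) = -4 + (-10) + (-1) = -15.
det M (expand along row 1) = 2·(-1) − (-2)·8 + 2·2 = 18.
Characteristic polynomial: λ³ + λ² − 15λ − 18 = 0.
Substitute λ = y + (tr M)/3 = y − 0.333333 to remove the quadratic term: y³ + p·y + q = 0 with p = s − (tr M)²/3 = -15.333333 and q = −2(tr M)³/27 + (tr M)·s/3 − det M = -12.925926.
Three real roots ⇒ use the trigonometric (Viète) form: r = 2√(−p/3) = 4.521553, φ = arccos(3q/(p·r)) = arccos(0.559318) = 0.977234 rad.
y_k = r·cos(φ/3 − 2πk/3) for k = 0, 1, 2 gives y = 4.283777, -0.888783, -3.394994.
λ_k = y_k − 0.333333 gives λ = 3.9504, -1.2221, -3.7283 (check: the sum is -1.0000 = tr M).

Hence λ_max = 3.9504 and λ_min = -3.7283.


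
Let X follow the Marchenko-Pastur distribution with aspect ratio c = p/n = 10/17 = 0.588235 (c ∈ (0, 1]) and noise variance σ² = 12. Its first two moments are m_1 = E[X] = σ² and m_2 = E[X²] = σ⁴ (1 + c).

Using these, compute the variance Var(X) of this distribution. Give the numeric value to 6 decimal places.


m_1 = E[X] = σ² = 12, so m_1² = 144.
m_2 = E[X²] = σ⁴ (1 + c) = 144 · (1 + 0.588235) = 144 · 1.588235 = 228.705882.
(Note m_2 − m_1² simplifies to c · σ⁴ = 0.588235 · 144.)

Var(X) = m_2 − m_1² = 228.705882 − 144 = 84.705882.


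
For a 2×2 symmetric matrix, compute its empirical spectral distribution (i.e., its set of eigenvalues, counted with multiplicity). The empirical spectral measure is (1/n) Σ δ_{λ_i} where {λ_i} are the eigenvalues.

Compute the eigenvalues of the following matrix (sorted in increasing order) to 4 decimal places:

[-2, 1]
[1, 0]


Since M is real symmetric, both eigenvalues are real; they are the roots of det(λI − M) = λ² − (tr M) λ + det M.
tr M = -2 + 0 = -2.
det M = (-2)·0 − 1² = 0 − 1 = -1.
Characteristic polynomial: λ² + 2λ − 1 = 0.
Discriminant Δ = (tr M)² − 4·det M = 4 − (-4) = 8; √Δ = 2.828427.
λ = (tr M ± √Δ)/2 = (-2 ± 2.828427)/2, giving (tr M − √Δ)/2 = -2.4142 and (tr M + √Δ)/2 = 0.4142.

Eigenvalues sorted in increasing order: [-2.4142, 0.4142].


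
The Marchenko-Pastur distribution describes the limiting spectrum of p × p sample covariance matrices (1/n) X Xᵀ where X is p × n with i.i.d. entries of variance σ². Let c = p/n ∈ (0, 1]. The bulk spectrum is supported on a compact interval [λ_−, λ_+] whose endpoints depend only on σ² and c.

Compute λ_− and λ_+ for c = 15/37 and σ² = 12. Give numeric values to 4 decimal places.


c = 15/37 = 0.405405; √c = 0.636715.
λ_− = σ² (1 − √c)² = 12 · (1 − 0.636715)² = 12 · (0.363285)² = 1.583716.
λ_+ = σ² (1 + √c)² = 12 · (1 + 0.636715)² = 12 · (1.636715)² = 32.146014.

Rounded to 4 decimal places: λ_− ≈ 1.5837, λ_+ ≈ 32.1460.
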